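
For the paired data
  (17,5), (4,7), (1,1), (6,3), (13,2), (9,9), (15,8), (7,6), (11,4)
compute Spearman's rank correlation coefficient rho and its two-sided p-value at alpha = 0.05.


Step 1: Rank x and y separately (midranks; no ties here).
rank(x): 17->9, 4->2, 1->1, 6->3, 13->7, 9->5, 15->8, 7->4, 11->6
rank(y): 5->5, 7->7, 1->1, 3->3, 2->2, 9->9, 8->8, 6->6, 4->4
Step 2: d_i = R_x(i) - R_y(i); compute d_i^2.
  (9-5)^2=16, (2-7)^2=25, (1-1)^2=0, (3-3)^2=0, (7-2)^2=25, (5-9)^2=16, (8-8)^2=0, (4-6)^2=4, (6-4)^2=4
sum(d^2) = 90.
Step 3: rho = 1 - 6*90 / (9*(9^2 - 1)) = 1 - 540/720 = 0.250000.
Step 4: Under H0, t = rho * sqrt((n-2)/(1-rho^2)) = 0.6831 ~ t(7).
Step 5: Two-sided p-value from the t-distribution with 7 df = 0.516490.
Step 6: alpha = 0.05. fail to reject H0.

rho = 0.2500, p = 0.516490, fail to reject H0 at alpha = 0.05.


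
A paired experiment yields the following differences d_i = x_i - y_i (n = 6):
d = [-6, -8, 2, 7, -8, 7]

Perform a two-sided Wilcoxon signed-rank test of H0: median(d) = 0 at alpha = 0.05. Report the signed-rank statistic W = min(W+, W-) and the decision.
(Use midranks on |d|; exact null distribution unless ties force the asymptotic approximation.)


Step 1: Drop any zero differences (none here) and take |d_i|.
|d| = [6, 8, 2, 7, 8, 7]
Step 2: Midrank |d_i| (ties get averaged ranks).
ranks: |6|->2, |8|->5.5, |2|->1, |7|->3.5, |8|->5.5, |7|->3.5
Step 3: Attach original signs; sum ranks with positive sign and with negative sign.
W+ = 1 + 3.5 + 3.5 = 8
W- = 2 + 5.5 + 5.5 = 13
(Check: W+ + W- = 21 should equal n(n+1)/2 = 21.)
Step 4: Test statistic W = min(W+, W-) = 8.
Step 5: Ties in |d|, so use the tie-corrected normal approximation.
        E[W] = n(n+1)/4 = 6*7/4 = 10.5.
        Tie groups: |d|=7 (t=2), |d|=8 (t=2); sum(t^3 - t) = 12.
        Var[W] = n(n+1)(2n+1)/24 - sum(t^3-t)/48 = 546/24 - 12/48 = 22.5.
        z = (W - E[W]) / sqrt(Var[W]) = (8 - 10.5) / 4.7434 = -0.5270.
        Two-sided p = 2*Phi(z) = 0.598161.
Step 6: alpha = 0.05. fail to reject H0.

W+ = 8, W- = 13, W = min = 8, p = 0.598161, fail to reject H0.


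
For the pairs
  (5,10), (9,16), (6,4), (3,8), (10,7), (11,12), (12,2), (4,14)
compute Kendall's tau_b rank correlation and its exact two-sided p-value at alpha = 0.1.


Step 1: Enumerate the 28 unordered pairs (i,j) with i<j and classify each by sign(x_j-x_i) * sign(y_j-y_i).
  (1,2):dx=+4,dy=+6->C; (1,3):dx=+1,dy=-6->D; (1,4):dx=-2,dy=-2->C; (1,5):dx=+5,dy=-3->D
  (1,6):dx=+6,dy=+2->C; (1,7):dx=+7,dy=-8->D; (1,8):dx=-1,dy=+4->D; (2,3):dx=-3,dy=-12->C
  (2,4):dx=-6,dy=-8->C; (2,5):dx=+1,dy=-9->D; (2,6):dx=+2,dy=-4->D; (2,7):dx=+3,dy=-14->D
  (2,8):dx=-5,dy=-2->C; (3,4):dx=-3,dy=+4->D; (3,5):dx=+4,dy=+3->C; (3,6):dx=+5,dy=+8->C
  (3,7):dx=+6,dy=-2->D; (3,8):dx=-2,dy=+10->D; (4,5):dx=+7,dy=-1->D; (4,6):dx=+8,dy=+4->C
  (4,7):dx=+9,dy=-6->D; (4,8):dx=+1,dy=+6->C; (5,6):dx=+1,dy=+5->C; (5,7):dx=+2,dy=-5->D
  (5,8):dx=-6,dy=+7->D; (6,7):dx=+1,dy=-10->D; (6,8):dx=-7,dy=+2->D; (7,8):dx=-8,dy=+12->D
Step 2: C = 11, D = 17, total pairs = 28.
Step 3: tau = (C - D)/(n(n-1)/2) = (11 - 17)/28 = -0.214286.
Step 4: Exact two-sided p-value (enumerate n! = 40320 permutations of y under H0): p = 0.548413.
Step 5: alpha = 0.1. fail to reject H0.

tau_b = -0.2143 (C=11, D=17), p = 0.548413, fail to reject H0.


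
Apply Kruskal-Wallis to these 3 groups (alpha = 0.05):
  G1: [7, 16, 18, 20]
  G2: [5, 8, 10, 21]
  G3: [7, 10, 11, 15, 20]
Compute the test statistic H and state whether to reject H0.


Step 1: Combine all N = 13 observations and assign midranks.
sorted (value, group, rank): (5,G2,1), (7,G1,2.5), (7,G3,2.5), (8,G2,4), (10,G2,5.5), (10,G3,5.5), (11,G3,7), (15,G3,8), (16,G1,9), (18,G1,10), (20,G1,11.5), (20,G3,11.5), (21,G2,13)
Step 2: Sum ranks within each group.
R_1 = 33 (n_1 = 4)
R_2 = 23.5 (n_2 = 4)
R_3 = 34.5 (n_3 = 5)
Step 3: H = 12/(N(N+1)) * sum(R_i^2/n_i) - 3(N+1)
     = 12/(13*14) * (33^2/4 + 23.5^2/4 + 34.5^2/5) - 3*14
     = 0.065934 * 648.362 - 42
     = 0.749176.
Step 4: Ties present; correction factor C = 1 - 18/(13^3 - 13) = 0.991758. Corrected H = 0.749176 / 0.991758 = 0.755402.
Step 5: Under H0, H ~ chi^2(2); p-value = 0.685436.
Step 6: alpha = 0.05. fail to reject H0.

H = 0.7554, df = 2, p = 0.685436, fail to reject H0.


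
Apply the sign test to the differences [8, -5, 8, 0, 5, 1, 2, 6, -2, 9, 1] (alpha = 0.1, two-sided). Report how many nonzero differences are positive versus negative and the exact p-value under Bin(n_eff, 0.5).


Step 1: Discard zero differences. Original n = 11; n_eff = number of nonzero differences = 10.
Nonzero differences (with sign): +8, -5, +8, +5, +1, +2, +6, -2, +9, +1
Step 2: Count signs: positive = 8, negative = 2.
Step 3: Under H0: P(positive) = 0.5, so the number of positives S ~ Bin(10, 0.5).
Step 4: Two-sided exact p-value = sum of Bin(10,0.5) probabilities at or below the observed probability = 0.109375.
Step 5: alpha = 0.1. fail to reject H0.

n_eff = 10, pos = 8, neg = 2, p = 0.109375, fail to reject H0.


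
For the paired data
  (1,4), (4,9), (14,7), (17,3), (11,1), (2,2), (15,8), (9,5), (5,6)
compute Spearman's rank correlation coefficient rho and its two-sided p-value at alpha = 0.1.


Step 1: Rank x and y separately (midranks; no ties here).
rank(x): 1->1, 4->3, 14->7, 17->9, 11->6, 2->2, 15->8, 9->5, 5->4
rank(y): 4->4, 9->9, 7->7, 3->3, 1->1, 2->2, 8->8, 5->5, 6->6
Step 2: d_i = R_x(i) - R_y(i); compute d_i^2.
  (1-4)^2=9, (3-9)^2=36, (7-7)^2=0, (9-3)^2=36, (6-1)^2=25, (2-2)^2=0, (8-8)^2=0, (5-5)^2=0, (4-6)^2=4
sum(d^2) = 110.
Step 3: rho = 1 - 6*110 / (9*(9^2 - 1)) = 1 - 660/720 = 0.083333.
Step 4: Under H0, t = rho * sqrt((n-2)/(1-rho^2)) = 0.2212 ~ t(7).
Step 5: Two-sided p-value from the t-distribution with 7 df = 0.831214.
Step 6: alpha = 0.1. fail to reject H0.

rho = 0.0833, p = 0.831214, fail to reject H0 at alpha = 0.1.


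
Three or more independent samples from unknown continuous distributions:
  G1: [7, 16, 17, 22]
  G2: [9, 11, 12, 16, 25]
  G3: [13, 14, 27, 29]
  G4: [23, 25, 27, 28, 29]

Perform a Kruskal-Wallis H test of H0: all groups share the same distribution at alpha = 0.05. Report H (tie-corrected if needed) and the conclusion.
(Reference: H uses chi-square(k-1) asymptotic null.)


Step 1: Combine all N = 18 observations and assign midranks.
sorted (value, group, rank): (7,G1,1), (9,G2,2), (11,G2,3), (12,G2,4), (13,G3,5), (14,G3,6), (16,G1,7.5), (16,G2,7.5), (17,G1,9), (22,G1,10), (23,G4,11), (25,G2,12.5), (25,G4,12.5), (27,G3,14.5), (27,G4,14.5), (28,G4,16), (29,G3,17.5), (29,G4,17.5)
Step 2: Sum ranks within each group.
R_1 = 27.5 (n_1 = 4)
R_2 = 29 (n_2 = 5)
R_3 = 43 (n_3 = 4)
R_4 = 71.5 (n_4 = 5)
Step 3: H = 12/(N(N+1)) * sum(R_i^2/n_i) - 3(N+1)
     = 12/(18*19) * (27.5^2/4 + 29^2/5 + 43^2/4 + 71.5^2/5) - 3*19
     = 0.035088 * 1841.96 - 57
     = 7.630263.
Step 4: Ties present; correction factor C = 1 - 24/(18^3 - 18) = 0.995872. Corrected H = 7.630263 / 0.995872 = 7.661891.
Step 5: Under H0, H ~ chi^2(3); p-value = 0.053541.
Step 6: alpha = 0.05. fail to reject H0.

H = 7.6619, df = 3, p = 0.053541, fail to reject H0.


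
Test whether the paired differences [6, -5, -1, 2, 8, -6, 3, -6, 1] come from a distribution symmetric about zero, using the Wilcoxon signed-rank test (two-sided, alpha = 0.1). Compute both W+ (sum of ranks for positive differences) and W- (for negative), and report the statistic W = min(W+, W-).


Step 1: Drop any zero differences (none here) and take |d_i|.
|d| = [6, 5, 1, 2, 8, 6, 3, 6, 1]
Step 2: Midrank |d_i| (ties get averaged ranks).
ranks: |6|->7, |5|->5, |1|->1.5, |2|->3, |8|->9, |6|->7, |3|->4, |6|->7, |1|->1.5
Step 3: Attach original signs; sum ranks with positive sign and with negative sign.
W+ = 7 + 3 + 9 + 4 + 1.5 = 24.5
W- = 5 + 1.5 + 7 + 7 = 20.5
(Check: W+ + W- = 45 should equal n(n+1)/2 = 45.)
Step 4: Test statistic W = min(W+, W-) = 20.5.
Step 5: Ties in |d|, so use the tie-corrected normal approximation.
        E[W] = n(n+1)/4 = 9*10/4 = 22.5.
        Tie groups: |d|=1 (t=2), |d|=6 (t=3); sum(t^3 - t) = 30.
        Var[W] = n(n+1)(2n+1)/24 - sum(t^3-t)/48 = 1710/24 - 30/48 = 70.625.
        z = (W - E[W]) / sqrt(Var[W]) = (20.5 - 22.5) / 8.4039 = -0.2380.
        Two-sided p = 2*Phi(z) = 0.811892.
Step 6: alpha = 0.1. fail to reject H0.

W+ = 24.5, W- = 20.5, W = min = 20.5, p = 0.811892, fail to reject H0.


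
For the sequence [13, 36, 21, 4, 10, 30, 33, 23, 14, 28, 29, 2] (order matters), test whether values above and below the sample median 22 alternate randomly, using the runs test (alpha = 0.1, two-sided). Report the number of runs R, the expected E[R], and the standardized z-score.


Step 1: Compute median = 22; label A = above, B = below.
Labels in order: BABBBAAABAAB  (n_A = 6, n_B = 6)
Step 2: Count runs R = 7.
Step 3: Under H0 (random ordering), E[R] = 2*n_A*n_B/(n_A+n_B) + 1 = 2*6*6/12 + 1 = 7.0000.
        Var[R] = 2*n_A*n_B*(2*n_A*n_B - n_A - n_B) / ((n_A+n_B)^2 * (n_A+n_B-1)) = 4320/1584 = 2.7273.
        SD[R] = 1.6514.
Step 4: R = E[R], so z = 0 with no continuity correction.
Step 5: Two-sided p-value via normal approximation = 2*(1 - Phi(|z|)) = 1.000000.
Step 6: alpha = 0.1. fail to reject H0.

R = 7, z = 0.0000, p = 1.000000, fail to reject H0.


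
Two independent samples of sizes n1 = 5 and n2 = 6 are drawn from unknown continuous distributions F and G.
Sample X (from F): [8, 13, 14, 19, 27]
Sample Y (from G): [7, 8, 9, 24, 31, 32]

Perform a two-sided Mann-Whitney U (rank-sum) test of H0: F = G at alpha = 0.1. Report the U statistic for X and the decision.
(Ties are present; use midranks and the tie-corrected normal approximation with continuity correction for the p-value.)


Step 1: Combine and sort all 11 observations; assign midranks.
sorted (value, group): (7,Y), (8,X), (8,Y), (9,Y), (13,X), (14,X), (19,X), (24,Y), (27,X), (31,Y), (32,Y)
ranks: 7->1, 8->2.5, 8->2.5, 9->4, 13->5, 14->6, 19->7, 24->8, 27->9, 31->10, 32->11
Step 2: Rank sum for X: R1 = 2.5 + 5 + 6 + 7 + 9 = 29.5.
Step 3: U_X = R1 - n1(n1+1)/2 = 29.5 - 5*6/2 = 29.5 - 15 = 14.5.
       U_Y = n1*n2 - U_X = 30 - 14.5 = 15.5.
Step 4: Ties are present, so use the tie-corrected normal approximation (with continuity correction) for the p-value.
Step 5: p-value = 1.000000; compare to alpha = 0.1. fail to reject H0.

U_X = 14.5, p = 1.000000, fail to reject H0 at alpha = 0.1.


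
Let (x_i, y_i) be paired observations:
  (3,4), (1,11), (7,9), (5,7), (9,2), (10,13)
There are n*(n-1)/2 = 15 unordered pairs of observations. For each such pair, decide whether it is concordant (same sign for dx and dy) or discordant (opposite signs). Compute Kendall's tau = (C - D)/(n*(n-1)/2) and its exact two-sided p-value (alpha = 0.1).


Step 1: Enumerate the 15 unordered pairs (i,j) with i<j and classify each by sign(x_j-x_i) * sign(y_j-y_i).
  (1,2):dx=-2,dy=+7->D; (1,3):dx=+4,dy=+5->C; (1,4):dx=+2,dy=+3->C; (1,5):dx=+6,dy=-2->D
  (1,6):dx=+7,dy=+9->C; (2,3):dx=+6,dy=-2->D; (2,4):dx=+4,dy=-4->D; (2,5):dx=+8,dy=-9->D
  (2,6):dx=+9,dy=+2->C; (3,4):dx=-2,dy=-2->C; (3,5):dx=+2,dy=-7->D; (3,6):dx=+3,dy=+4->C
  (4,5):dx=+4,dy=-5->D; (4,6):dx=+5,dy=+6->C; (5,6):dx=+1,dy=+11->C
Step 2: C = 8, D = 7, total pairs = 15.
Step 3: tau = (C - D)/(n(n-1)/2) = (8 - 7)/15 = 0.066667.
Step 4: Exact two-sided p-value (enumerate n! = 720 permutations of y under H0): p = 1.000000.
Step 5: alpha = 0.1. fail to reject H0.

tau_b = 0.0667 (C=8, D=7), p = 1.000000, fail to reject H0.


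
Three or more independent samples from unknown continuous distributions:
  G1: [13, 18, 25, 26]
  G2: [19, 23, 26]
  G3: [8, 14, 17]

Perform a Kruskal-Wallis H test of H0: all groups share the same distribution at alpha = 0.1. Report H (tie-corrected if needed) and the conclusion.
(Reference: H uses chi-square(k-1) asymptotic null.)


Step 1: Combine all N = 10 observations and assign midranks.
sorted (value, group, rank): (8,G3,1), (13,G1,2), (14,G3,3), (17,G3,4), (18,G1,5), (19,G2,6), (23,G2,7), (25,G1,8), (26,G1,9.5), (26,G2,9.5)
Step 2: Sum ranks within each group.
R_1 = 24.5 (n_1 = 4)
R_2 = 22.5 (n_2 = 3)
R_3 = 8 (n_3 = 3)
Step 3: H = 12/(N(N+1)) * sum(R_i^2/n_i) - 3(N+1)
     = 12/(10*11) * (24.5^2/4 + 22.5^2/3 + 8^2/3) - 3*11
     = 0.109091 * 340.146 - 33
     = 4.106818.
Step 4: Ties present; correction factor C = 1 - 6/(10^3 - 10) = 0.993939. Corrected H = 4.106818 / 0.993939 = 4.131860.
Step 5: Under H0, H ~ chi^2(2); p-value = 0.126700.
Step 6: alpha = 0.1. fail to reject H0.

H = 4.1319, df = 2, p = 0.126700, fail to reject H0.


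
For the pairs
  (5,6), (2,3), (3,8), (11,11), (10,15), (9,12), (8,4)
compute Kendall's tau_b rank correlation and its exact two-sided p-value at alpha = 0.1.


Step 1: Enumerate the 21 unordered pairs (i,j) with i<j and classify each by sign(x_j-x_i) * sign(y_j-y_i).
  (1,2):dx=-3,dy=-3->C; (1,3):dx=-2,dy=+2->D; (1,4):dx=+6,dy=+5->C; (1,5):dx=+5,dy=+9->C
  (1,6):dx=+4,dy=+6->C; (1,7):dx=+3,dy=-2->D; (2,3):dx=+1,dy=+5->C; (2,4):dx=+9,dy=+8->C
  (2,5):dx=+8,dy=+12->C; (2,6):dx=+7,dy=+9->C; (2,7):dx=+6,dy=+1->C; (3,4):dx=+8,dy=+3->C
  (3,5):dx=+7,dy=+7->C; (3,6):dx=+6,dy=+4->C; (3,7):dx=+5,dy=-4->D; (4,5):dx=-1,dy=+4->D
  (4,6):dx=-2,dy=+1->D; (4,7):dx=-3,dy=-7->C; (5,6):dx=-1,dy=-3->C; (5,7):dx=-2,dy=-11->C
  (6,7):dx=-1,dy=-8->C
Step 2: C = 16, D = 5, total pairs = 21.
Step 3: tau = (C - D)/(n(n-1)/2) = (16 - 5)/21 = 0.523810.
Step 4: Exact two-sided p-value (enumerate n! = 5040 permutations of y under H0): p = 0.136111.
Step 5: alpha = 0.1. fail to reject H0.

tau_b = 0.5238 (C=16, D=5), p = 0.136111, fail to reject H0.


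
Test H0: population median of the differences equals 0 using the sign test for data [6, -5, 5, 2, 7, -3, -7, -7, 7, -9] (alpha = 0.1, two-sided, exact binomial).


Step 1: Discard zero differences. Original n = 10; n_eff = number of nonzero differences = 10.
Nonzero differences (with sign): +6, -5, +5, +2, +7, -3, -7, -7, +7, -9
Step 2: Count signs: positive = 5, negative = 5.
Step 3: Under H0: P(positive) = 0.5, so the number of positives S ~ Bin(10, 0.5).
Step 4: Two-sided exact p-value = sum of Bin(10,0.5) probabilities at or below the observed probability = 1.000000.
Step 5: alpha = 0.1. fail to reject H0.

n_eff = 10, pos = 5, neg = 5, p = 1.000000, fail to reject H0.


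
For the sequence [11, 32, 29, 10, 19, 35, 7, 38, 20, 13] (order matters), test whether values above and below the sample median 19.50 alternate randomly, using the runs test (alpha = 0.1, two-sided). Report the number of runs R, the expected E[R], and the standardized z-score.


Step 1: Compute median = 19.50; label A = above, B = below.
Labels in order: BAABBABAAB  (n_A = 5, n_B = 5)
Step 2: Count runs R = 7.
Step 3: Under H0 (random ordering), E[R] = 2*n_A*n_B/(n_A+n_B) + 1 = 2*5*5/10 + 1 = 6.0000.
        Var[R] = 2*n_A*n_B*(2*n_A*n_B - n_A - n_B) / ((n_A+n_B)^2 * (n_A+n_B-1)) = 2000/900 = 2.2222.
        SD[R] = 1.4907.
Step 4: Continuity-corrected z = (R - 0.5 - E[R]) / SD[R] = (7 - 0.5 - 6.0000) / 1.4907 = 0.3354.
Step 5: Two-sided p-value via normal approximation = 2*(1 - Phi(|z|)) = 0.737316.
Step 6: alpha = 0.1. fail to reject H0.

R = 7, z = 0.3354, p = 0.737316, fail to reject H0.


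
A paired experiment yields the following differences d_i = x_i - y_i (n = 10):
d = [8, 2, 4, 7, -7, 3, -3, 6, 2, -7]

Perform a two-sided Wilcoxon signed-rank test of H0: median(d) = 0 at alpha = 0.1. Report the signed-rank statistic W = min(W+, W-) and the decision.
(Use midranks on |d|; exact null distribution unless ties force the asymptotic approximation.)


Step 1: Drop any zero differences (none here) and take |d_i|.
|d| = [8, 2, 4, 7, 7, 3, 3, 6, 2, 7]
Step 2: Midrank |d_i| (ties get averaged ranks).
ranks: |8|->10, |2|->1.5, |4|->5, |7|->8, |7|->8, |3|->3.5, |3|->3.5, |6|->6, |2|->1.5, |7|->8
Step 3: Attach original signs; sum ranks with positive sign and with negative sign.
W+ = 10 + 1.5 + 5 + 8 + 3.5 + 6 + 1.5 = 35.5
W- = 8 + 3.5 + 8 = 19.5
(Check: W+ + W- = 55 should equal n(n+1)/2 = 55.)
Step 4: Test statistic W = min(W+, W-) = 19.5.
Step 5: Ties in |d|, so use the tie-corrected normal approximation.
        E[W] = n(n+1)/4 = 10*11/4 = 27.5.
        Tie groups: |d|=2 (t=2), |d|=3 (t=2), |d|=7 (t=3); sum(t^3 - t) = 36.
        Var[W] = n(n+1)(2n+1)/24 - sum(t^3-t)/48 = 2310/24 - 36/48 = 95.5.
        z = (W - E[W]) / sqrt(Var[W]) = (19.5 - 27.5) / 9.7724 = -0.8186.
        Two-sided p = 2*Phi(z) = 0.412997.
Step 6: alpha = 0.1. fail to reject H0.

W+ = 35.5, W- = 19.5, W = min = 19.5, p = 0.412997, fail to reject H0.


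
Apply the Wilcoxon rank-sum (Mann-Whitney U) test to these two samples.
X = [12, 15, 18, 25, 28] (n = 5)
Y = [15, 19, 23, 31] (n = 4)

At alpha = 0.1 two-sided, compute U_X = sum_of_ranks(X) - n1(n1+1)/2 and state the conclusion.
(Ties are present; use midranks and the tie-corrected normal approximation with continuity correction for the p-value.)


Step 1: Combine and sort all 9 observations; assign midranks.
sorted (value, group): (12,X), (15,X), (15,Y), (18,X), (19,Y), (23,Y), (25,X), (28,X), (31,Y)
ranks: 12->1, 15->2.5, 15->2.5, 18->4, 19->5, 23->6, 25->7, 28->8, 31->9
Step 2: Rank sum for X: R1 = 1 + 2.5 + 4 + 7 + 8 = 22.5.
Step 3: U_X = R1 - n1(n1+1)/2 = 22.5 - 5*6/2 = 22.5 - 15 = 7.5.
       U_Y = n1*n2 - U_X = 20 - 7.5 = 12.5.
Step 4: Ties are present, so use the tie-corrected normal approximation (with continuity correction) for the p-value.
Step 5: p-value = 0.622753; compare to alpha = 0.1. fail to reject H0.

U_X = 7.5, p = 0.622753, fail to reject H0 at alpha = 0.1.


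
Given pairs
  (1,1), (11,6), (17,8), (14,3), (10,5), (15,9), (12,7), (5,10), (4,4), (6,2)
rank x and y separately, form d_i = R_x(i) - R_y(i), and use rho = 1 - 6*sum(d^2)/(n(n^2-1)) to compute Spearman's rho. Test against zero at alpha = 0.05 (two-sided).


Step 1: Rank x and y separately (midranks; no ties here).
rank(x): 1->1, 11->6, 17->10, 14->8, 10->5, 15->9, 12->7, 5->3, 4->2, 6->4
rank(y): 1->1, 6->6, 8->8, 3->3, 5->5, 9->9, 7->7, 10->10, 4->4, 2->2
Step 2: d_i = R_x(i) - R_y(i); compute d_i^2.
  (1-1)^2=0, (6-6)^2=0, (10-8)^2=4, (8-3)^2=25, (5-5)^2=0, (9-9)^2=0, (7-7)^2=0, (3-10)^2=49, (2-4)^2=4, (4-2)^2=4
sum(d^2) = 86.
Step 3: rho = 1 - 6*86 / (10*(10^2 - 1)) = 1 - 516/990 = 0.478788.
Step 4: Under H0, t = rho * sqrt((n-2)/(1-rho^2)) = 1.5425 ~ t(8).
Step 5: Two-sided p-value from the t-distribution with 8 df = 0.161523.
Step 6: alpha = 0.05. fail to reject H0.

rho = 0.4788, p = 0.161523, fail to reject H0 at alpha = 0.05.


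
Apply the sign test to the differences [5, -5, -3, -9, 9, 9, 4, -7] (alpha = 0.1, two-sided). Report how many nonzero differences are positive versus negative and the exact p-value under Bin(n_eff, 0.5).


Step 1: Discard zero differences. Original n = 8; n_eff = number of nonzero differences = 8.
Nonzero differences (with sign): +5, -5, -3, -9, +9, +9, +4, -7
Step 2: Count signs: positive = 4, negative = 4.
Step 3: Under H0: P(positive) = 0.5, so the number of positives S ~ Bin(8, 0.5).
Step 4: Two-sided exact p-value = sum of Bin(8,0.5) probabilities at or below the observed probability = 1.000000.
Step 5: alpha = 0.1. fail to reject H0.

n_eff = 8, pos = 4, neg = 4, p = 1.000000, fail to reject H0.


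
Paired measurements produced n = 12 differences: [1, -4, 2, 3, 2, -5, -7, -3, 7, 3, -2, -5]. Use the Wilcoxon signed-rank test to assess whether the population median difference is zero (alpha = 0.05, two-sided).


Step 1: Drop any zero differences (none here) and take |d_i|.
|d| = [1, 4, 2, 3, 2, 5, 7, 3, 7, 3, 2, 5]
Step 2: Midrank |d_i| (ties get averaged ranks).
ranks: |1|->1, |4|->8, |2|->3, |3|->6, |2|->3, |5|->9.5, |7|->11.5, |3|->6, |7|->11.5, |3|->6, |2|->3, |5|->9.5
Step 3: Attach original signs; sum ranks with positive sign and with negative sign.
W+ = 1 + 3 + 6 + 3 + 11.5 + 6 = 30.5
W- = 8 + 9.5 + 11.5 + 6 + 3 + 9.5 = 47.5
(Check: W+ + W- = 78 should equal n(n+1)/2 = 78.)
Step 4: Test statistic W = min(W+, W-) = 30.5.
Step 5: Ties in |d|, so use the tie-corrected normal approximation.
        E[W] = n(n+1)/4 = 12*13/4 = 39.
        Tie groups: |d|=2 (t=3), |d|=3 (t=3), |d|=5 (t=2), |d|=7 (t=2); sum(t^3 - t) = 60.
        Var[W] = n(n+1)(2n+1)/24 - sum(t^3-t)/48 = 3900/24 - 60/48 = 161.25.
        z = (W - E[W]) / sqrt(Var[W]) = (30.5 - 39) / 12.6984 = -0.6694.
        Two-sided p = 2*Phi(z) = 0.503257.
Step 6: alpha = 0.05. fail to reject H0.

W+ = 30.5, W- = 47.5, W = min = 30.5, p = 0.503257, fail to reject H0.


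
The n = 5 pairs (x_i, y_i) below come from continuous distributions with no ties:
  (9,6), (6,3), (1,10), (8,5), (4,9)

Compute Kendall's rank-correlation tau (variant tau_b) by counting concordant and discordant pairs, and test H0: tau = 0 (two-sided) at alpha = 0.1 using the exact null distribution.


Step 1: Enumerate the 10 unordered pairs (i,j) with i<j and classify each by sign(x_j-x_i) * sign(y_j-y_i).
  (1,2):dx=-3,dy=-3->C; (1,3):dx=-8,dy=+4->D; (1,4):dx=-1,dy=-1->C; (1,5):dx=-5,dy=+3->D
  (2,3):dx=-5,dy=+7->D; (2,4):dx=+2,dy=+2->C; (2,5):dx=-2,dy=+6->D; (3,4):dx=+7,dy=-5->D
  (3,5):dx=+3,dy=-1->D; (4,5):dx=-4,dy=+4->D
Step 2: C = 3, D = 7, total pairs = 10.
Step 3: tau = (C - D)/(n(n-1)/2) = (3 - 7)/10 = -0.400000.
Step 4: Exact two-sided p-value (enumerate n! = 120 permutations of y under H0): p = 0.483333.
Step 5: alpha = 0.1. fail to reject H0.

tau_b = -0.4000 (C=3, D=7), p = 0.483333, fail to reject H0.


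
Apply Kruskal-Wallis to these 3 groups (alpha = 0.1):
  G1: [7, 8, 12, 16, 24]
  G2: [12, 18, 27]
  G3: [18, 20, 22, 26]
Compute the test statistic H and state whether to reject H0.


Step 1: Combine all N = 12 observations and assign midranks.
sorted (value, group, rank): (7,G1,1), (8,G1,2), (12,G1,3.5), (12,G2,3.5), (16,G1,5), (18,G2,6.5), (18,G3,6.5), (20,G3,8), (22,G3,9), (24,G1,10), (26,G3,11), (27,G2,12)
Step 2: Sum ranks within each group.
R_1 = 21.5 (n_1 = 5)
R_2 = 22 (n_2 = 3)
R_3 = 34.5 (n_3 = 4)
Step 3: H = 12/(N(N+1)) * sum(R_i^2/n_i) - 3(N+1)
     = 12/(12*13) * (21.5^2/5 + 22^2/3 + 34.5^2/4) - 3*13
     = 0.076923 * 551.346 - 39
     = 3.411218.
Step 4: Ties present; correction factor C = 1 - 12/(12^3 - 12) = 0.993007. Corrected H = 3.411218 / 0.993007 = 3.435241.
Step 5: Under H0, H ~ chi^2(2); p-value = 0.179493.
Step 6: alpha = 0.1. fail to reject H0.

H = 3.4352, df = 2, p = 0.179493, fail to reject H0.


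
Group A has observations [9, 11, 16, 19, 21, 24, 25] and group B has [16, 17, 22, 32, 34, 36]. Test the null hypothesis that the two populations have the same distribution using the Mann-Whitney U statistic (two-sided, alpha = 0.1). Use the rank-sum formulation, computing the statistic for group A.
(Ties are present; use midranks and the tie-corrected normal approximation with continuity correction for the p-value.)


Step 1: Combine and sort all 13 observations; assign midranks.
sorted (value, group): (9,X), (11,X), (16,X), (16,Y), (17,Y), (19,X), (21,X), (22,Y), (24,X), (25,X), (32,Y), (34,Y), (36,Y)
ranks: 9->1, 11->2, 16->3.5, 16->3.5, 17->5, 19->6, 21->7, 22->8, 24->9, 25->10, 32->11, 34->12, 36->13
Step 2: Rank sum for X: R1 = 1 + 2 + 3.5 + 6 + 7 + 9 + 10 = 38.5.
Step 3: U_X = R1 - n1(n1+1)/2 = 38.5 - 7*8/2 = 38.5 - 28 = 10.5.
       U_Y = n1*n2 - U_X = 42 - 10.5 = 31.5.
Step 4: Ties are present, so use the tie-corrected normal approximation (with continuity correction) for the p-value.
Step 5: p-value = 0.152563; compare to alpha = 0.1. fail to reject H0.

U_X = 10.5, p = 0.152563, fail to reject H0 at alpha = 0.1.


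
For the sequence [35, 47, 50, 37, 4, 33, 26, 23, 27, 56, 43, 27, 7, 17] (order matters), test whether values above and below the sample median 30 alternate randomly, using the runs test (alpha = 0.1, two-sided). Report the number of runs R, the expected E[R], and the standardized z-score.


Step 1: Compute median = 30; label A = above, B = below.
Labels in order: AAAABABBBAABBB  (n_A = 7, n_B = 7)
Step 2: Count runs R = 6.
Step 3: Under H0 (random ordering), E[R] = 2*n_A*n_B/(n_A+n_B) + 1 = 2*7*7/14 + 1 = 8.0000.
        Var[R] = 2*n_A*n_B*(2*n_A*n_B - n_A - n_B) / ((n_A+n_B)^2 * (n_A+n_B-1)) = 8232/2548 = 3.2308.
        SD[R] = 1.7974.
Step 4: Continuity-corrected z = (R + 0.5 - E[R]) / SD[R] = (6 + 0.5 - 8.0000) / 1.7974 = -0.8345.
Step 5: Two-sided p-value via normal approximation = 2*(1 - Phi(|z|)) = 0.403986.
Step 6: alpha = 0.1. fail to reject H0.

R = 6, z = -0.8345, p = 0.403986, fail to reject H0.


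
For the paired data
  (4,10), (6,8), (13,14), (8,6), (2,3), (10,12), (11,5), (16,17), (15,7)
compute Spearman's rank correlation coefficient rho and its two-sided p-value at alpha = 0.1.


Step 1: Rank x and y separately (midranks; no ties here).
rank(x): 4->2, 6->3, 13->7, 8->4, 2->1, 10->5, 11->6, 16->9, 15->8
rank(y): 10->6, 8->5, 14->8, 6->3, 3->1, 12->7, 5->2, 17->9, 7->4
Step 2: d_i = R_x(i) - R_y(i); compute d_i^2.
  (2-6)^2=16, (3-5)^2=4, (7-8)^2=1, (4-3)^2=1, (1-1)^2=0, (5-7)^2=4, (6-2)^2=16, (9-9)^2=0, (8-4)^2=16
sum(d^2) = 58.
Step 3: rho = 1 - 6*58 / (9*(9^2 - 1)) = 1 - 348/720 = 0.516667.
Step 4: Under H0, t = rho * sqrt((n-2)/(1-rho^2)) = 1.5966 ~ t(7).
Step 5: Two-sided p-value from the t-distribution with 7 df = 0.154390.
Step 6: alpha = 0.1. fail to reject H0.

rho = 0.5167, p = 0.154390, fail to reject H0 at alpha = 0.1.


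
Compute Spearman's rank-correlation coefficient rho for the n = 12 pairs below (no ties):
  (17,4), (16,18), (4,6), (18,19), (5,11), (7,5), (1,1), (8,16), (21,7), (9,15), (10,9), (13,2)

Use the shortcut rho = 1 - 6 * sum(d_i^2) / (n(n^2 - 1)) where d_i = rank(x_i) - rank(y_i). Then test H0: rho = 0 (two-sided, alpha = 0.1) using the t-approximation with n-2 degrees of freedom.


Step 1: Rank x and y separately (midranks; no ties here).
rank(x): 17->10, 16->9, 4->2, 18->11, 5->3, 7->4, 1->1, 8->5, 21->12, 9->6, 10->7, 13->8
rank(y): 4->3, 18->11, 6->5, 19->12, 11->8, 5->4, 1->1, 16->10, 7->6, 15->9, 9->7, 2->2
Step 2: d_i = R_x(i) - R_y(i); compute d_i^2.
  (10-3)^2=49, (9-11)^2=4, (2-5)^2=9, (11-12)^2=1, (3-8)^2=25, (4-4)^2=0, (1-1)^2=0, (5-10)^2=25, (12-6)^2=36, (6-9)^2=9, (7-7)^2=0, (8-2)^2=36
sum(d^2) = 194.
Step 3: rho = 1 - 6*194 / (12*(12^2 - 1)) = 1 - 1164/1716 = 0.321678.
Step 4: Under H0, t = rho * sqrt((n-2)/(1-rho^2)) = 1.0743 ~ t(10).
Step 5: Two-sided p-value from the t-distribution with 10 df = 0.307910.
Step 6: alpha = 0.1. fail to reject H0.

rho = 0.3217, p = 0.307910, fail to reject H0 at alpha = 0.1.


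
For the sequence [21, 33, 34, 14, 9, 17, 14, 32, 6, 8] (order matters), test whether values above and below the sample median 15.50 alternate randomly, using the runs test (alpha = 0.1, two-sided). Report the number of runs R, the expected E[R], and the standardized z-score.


Step 1: Compute median = 15.50; label A = above, B = below.
Labels in order: AAABBABABB  (n_A = 5, n_B = 5)
Step 2: Count runs R = 6.
Step 3: Under H0 (random ordering), E[R] = 2*n_A*n_B/(n_A+n_B) + 1 = 2*5*5/10 + 1 = 6.0000.
        Var[R] = 2*n_A*n_B*(2*n_A*n_B - n_A - n_B) / ((n_A+n_B)^2 * (n_A+n_B-1)) = 2000/900 = 2.2222.
        SD[R] = 1.4907.
Step 4: R = E[R], so z = 0 with no continuity correction.
Step 5: Two-sided p-value via normal approximation = 2*(1 - Phi(|z|)) = 1.000000.
Step 6: alpha = 0.1. fail to reject H0.

R = 6, z = 0.0000, p = 1.000000, fail to reject H0.


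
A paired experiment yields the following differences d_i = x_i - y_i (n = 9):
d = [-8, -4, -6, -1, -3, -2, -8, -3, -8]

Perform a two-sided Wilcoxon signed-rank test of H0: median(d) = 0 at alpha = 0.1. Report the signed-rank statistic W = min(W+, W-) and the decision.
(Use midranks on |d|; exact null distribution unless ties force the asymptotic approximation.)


Step 1: Drop any zero differences (none here) and take |d_i|.
|d| = [8, 4, 6, 1, 3, 2, 8, 3, 8]
Step 2: Midrank |d_i| (ties get averaged ranks).
ranks: |8|->8, |4|->5, |6|->6, |1|->1, |3|->3.5, |2|->2, |8|->8, |3|->3.5, |8|->8
Step 3: Attach original signs; sum ranks with positive sign and with negative sign.
W+ = 0 = 0
W- = 8 + 5 + 6 + 1 + 3.5 + 2 + 8 + 3.5 + 8 = 45
(Check: W+ + W- = 45 should equal n(n+1)/2 = 45.)
Step 4: Test statistic W = min(W+, W-) = 0.
Step 5: Ties in |d|, so use the tie-corrected normal approximation.
        E[W] = n(n+1)/4 = 9*10/4 = 22.5.
        Tie groups: |d|=3 (t=2), |d|=8 (t=3); sum(t^3 - t) = 30.
        Var[W] = n(n+1)(2n+1)/24 - sum(t^3-t)/48 = 1710/24 - 30/48 = 70.625.
        z = (W - E[W]) / sqrt(Var[W]) = (0 - 22.5) / 8.4039 = -2.6773.
        Two-sided p = 2*Phi(z) = 0.007421.
Step 6: alpha = 0.1. reject H0.

W+ = 0, W- = 45, W = min = 0, p = 0.007421, reject H0.


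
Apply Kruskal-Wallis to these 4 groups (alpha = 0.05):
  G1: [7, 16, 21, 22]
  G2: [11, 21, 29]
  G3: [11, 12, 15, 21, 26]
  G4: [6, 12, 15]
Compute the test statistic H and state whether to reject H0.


Step 1: Combine all N = 15 observations and assign midranks.
sorted (value, group, rank): (6,G4,1), (7,G1,2), (11,G2,3.5), (11,G3,3.5), (12,G3,5.5), (12,G4,5.5), (15,G3,7.5), (15,G4,7.5), (16,G1,9), (21,G1,11), (21,G2,11), (21,G3,11), (22,G1,13), (26,G3,14), (29,G2,15)
Step 2: Sum ranks within each group.
R_1 = 35 (n_1 = 4)
R_2 = 29.5 (n_2 = 3)
R_3 = 41.5 (n_3 = 5)
R_4 = 14 (n_4 = 3)
Step 3: H = 12/(N(N+1)) * sum(R_i^2/n_i) - 3(N+1)
     = 12/(15*16) * (35^2/4 + 29.5^2/3 + 41.5^2/5 + 14^2/3) - 3*16
     = 0.050000 * 1006.12 - 48
     = 2.305833.
Step 4: Ties present; correction factor C = 1 - 42/(15^3 - 15) = 0.987500. Corrected H = 2.305833 / 0.987500 = 2.335021.
Step 5: Under H0, H ~ chi^2(3); p-value = 0.505845.
Step 6: alpha = 0.05. fail to reject H0.

H = 2.3350, df = 3, p = 0.505845, fail to reject H0.


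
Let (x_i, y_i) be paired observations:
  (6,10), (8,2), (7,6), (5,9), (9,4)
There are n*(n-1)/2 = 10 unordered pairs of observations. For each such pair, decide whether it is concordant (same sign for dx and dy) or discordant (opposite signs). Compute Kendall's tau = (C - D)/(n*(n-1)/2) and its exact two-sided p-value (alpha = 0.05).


Step 1: Enumerate the 10 unordered pairs (i,j) with i<j and classify each by sign(x_j-x_i) * sign(y_j-y_i).
  (1,2):dx=+2,dy=-8->D; (1,3):dx=+1,dy=-4->D; (1,4):dx=-1,dy=-1->C; (1,5):dx=+3,dy=-6->D
  (2,3):dx=-1,dy=+4->D; (2,4):dx=-3,dy=+7->D; (2,5):dx=+1,dy=+2->C; (3,4):dx=-2,dy=+3->D
  (3,5):dx=+2,dy=-2->D; (4,5):dx=+4,dy=-5->D
Step 2: C = 2, D = 8, total pairs = 10.
Step 3: tau = (C - D)/(n(n-1)/2) = (2 - 8)/10 = -0.600000.
Step 4: Exact two-sided p-value (enumerate n! = 120 permutations of y under H0): p = 0.233333.
Step 5: alpha = 0.05. fail to reject H0.

tau_b = -0.6000 (C=2, D=8), p = 0.233333, fail to reject H0.


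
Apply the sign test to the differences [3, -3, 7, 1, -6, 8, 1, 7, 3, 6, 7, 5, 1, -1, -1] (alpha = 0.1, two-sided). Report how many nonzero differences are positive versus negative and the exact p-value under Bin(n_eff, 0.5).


Step 1: Discard zero differences. Original n = 15; n_eff = number of nonzero differences = 15.
Nonzero differences (with sign): +3, -3, +7, +1, -6, +8, +1, +7, +3, +6, +7, +5, +1, -1, -1
Step 2: Count signs: positive = 11, negative = 4.
Step 3: Under H0: P(positive) = 0.5, so the number of positives S ~ Bin(15, 0.5).
Step 4: Two-sided exact p-value = sum of Bin(15,0.5) probabilities at or below the observed probability = 0.118469.
Step 5: alpha = 0.1. fail to reject H0.

n_eff = 15, pos = 11, neg = 4, p = 0.118469, fail to reject H0.


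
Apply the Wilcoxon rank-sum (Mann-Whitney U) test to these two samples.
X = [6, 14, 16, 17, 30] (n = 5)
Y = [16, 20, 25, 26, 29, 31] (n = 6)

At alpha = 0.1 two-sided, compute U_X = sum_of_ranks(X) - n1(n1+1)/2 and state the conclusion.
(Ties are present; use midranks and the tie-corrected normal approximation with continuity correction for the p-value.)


Step 1: Combine and sort all 11 observations; assign midranks.
sorted (value, group): (6,X), (14,X), (16,X), (16,Y), (17,X), (20,Y), (25,Y), (26,Y), (29,Y), (30,X), (31,Y)
ranks: 6->1, 14->2, 16->3.5, 16->3.5, 17->5, 20->6, 25->7, 26->8, 29->9, 30->10, 31->11
Step 2: Rank sum for X: R1 = 1 + 2 + 3.5 + 5 + 10 = 21.5.
Step 3: U_X = R1 - n1(n1+1)/2 = 21.5 - 5*6/2 = 21.5 - 15 = 6.5.
       U_Y = n1*n2 - U_X = 30 - 6.5 = 23.5.
Step 4: Ties are present, so use the tie-corrected normal approximation (with continuity correction) for the p-value.
Step 5: p-value = 0.143215; compare to alpha = 0.1. fail to reject H0.

U_X = 6.5, p = 0.143215, fail to reject H0 at alpha = 0.1.


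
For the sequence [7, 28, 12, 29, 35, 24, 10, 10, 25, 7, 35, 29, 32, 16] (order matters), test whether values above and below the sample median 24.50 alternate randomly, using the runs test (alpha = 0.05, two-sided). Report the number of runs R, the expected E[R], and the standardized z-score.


Step 1: Compute median = 24.50; label A = above, B = below.
Labels in order: BABAABBBABAAAB  (n_A = 7, n_B = 7)
Step 2: Count runs R = 9.
Step 3: Under H0 (random ordering), E[R] = 2*n_A*n_B/(n_A+n_B) + 1 = 2*7*7/14 + 1 = 8.0000.
        Var[R] = 2*n_A*n_B*(2*n_A*n_B - n_A - n_B) / ((n_A+n_B)^2 * (n_A+n_B-1)) = 8232/2548 = 3.2308.
        SD[R] = 1.7974.
Step 4: Continuity-corrected z = (R - 0.5 - E[R]) / SD[R] = (9 - 0.5 - 8.0000) / 1.7974 = 0.2782.
Step 5: Two-sided p-value via normal approximation = 2*(1 - Phi(|z|)) = 0.780879.
Step 6: alpha = 0.05. fail to reject H0.

R = 9, z = 0.2782, p = 0.780879, fail to reject H0.


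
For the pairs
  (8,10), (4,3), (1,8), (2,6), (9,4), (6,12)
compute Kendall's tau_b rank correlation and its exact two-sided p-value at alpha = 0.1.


Step 1: Enumerate the 15 unordered pairs (i,j) with i<j and classify each by sign(x_j-x_i) * sign(y_j-y_i).
  (1,2):dx=-4,dy=-7->C; (1,3):dx=-7,dy=-2->C; (1,4):dx=-6,dy=-4->C; (1,5):dx=+1,dy=-6->D
  (1,6):dx=-2,dy=+2->D; (2,3):dx=-3,dy=+5->D; (2,4):dx=-2,dy=+3->D; (2,5):dx=+5,dy=+1->C
  (2,6):dx=+2,dy=+9->C; (3,4):dx=+1,dy=-2->D; (3,5):dx=+8,dy=-4->D; (3,6):dx=+5,dy=+4->C
  (4,5):dx=+7,dy=-2->D; (4,6):dx=+4,dy=+6->C; (5,6):dx=-3,dy=+8->D
Step 2: C = 7, D = 8, total pairs = 15.
Step 3: tau = (C - D)/(n(n-1)/2) = (7 - 8)/15 = -0.066667.
Step 4: Exact two-sided p-value (enumerate n! = 720 permutations of y under H0): p = 1.000000.
Step 5: alpha = 0.1. fail to reject H0.

tau_b = -0.0667 (C=7, D=8), p = 1.000000, fail to reject H0.


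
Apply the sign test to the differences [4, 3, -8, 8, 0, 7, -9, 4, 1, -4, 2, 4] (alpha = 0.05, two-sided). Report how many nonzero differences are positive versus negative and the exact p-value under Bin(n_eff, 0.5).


Step 1: Discard zero differences. Original n = 12; n_eff = number of nonzero differences = 11.
Nonzero differences (with sign): +4, +3, -8, +8, +7, -9, +4, +1, -4, +2, +4
Step 2: Count signs: positive = 8, negative = 3.
Step 3: Under H0: P(positive) = 0.5, so the number of positives S ~ Bin(11, 0.5).
Step 4: Two-sided exact p-value = sum of Bin(11,0.5) probabilities at or below the observed probability = 0.226562.
Step 5: alpha = 0.05. fail to reject H0.

n_eff = 11, pos = 8, neg = 3, p = 0.226562, fail to reject H0.


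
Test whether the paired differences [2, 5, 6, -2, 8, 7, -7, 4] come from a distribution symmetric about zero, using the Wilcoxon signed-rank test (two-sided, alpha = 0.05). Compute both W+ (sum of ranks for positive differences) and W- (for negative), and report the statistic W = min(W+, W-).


Step 1: Drop any zero differences (none here) and take |d_i|.
|d| = [2, 5, 6, 2, 8, 7, 7, 4]
Step 2: Midrank |d_i| (ties get averaged ranks).
ranks: |2|->1.5, |5|->4, |6|->5, |2|->1.5, |8|->8, |7|->6.5, |7|->6.5, |4|->3
Step 3: Attach original signs; sum ranks with positive sign and with negative sign.
W+ = 1.5 + 4 + 5 + 8 + 6.5 + 3 = 28
W- = 1.5 + 6.5 = 8
(Check: W+ + W- = 36 should equal n(n+1)/2 = 36.)
Step 4: Test statistic W = min(W+, W-) = 8.
Step 5: Ties in |d|, so use the tie-corrected normal approximation.
        E[W] = n(n+1)/4 = 8*9/4 = 18.
        Tie groups: |d|=2 (t=2), |d|=7 (t=2); sum(t^3 - t) = 12.
        Var[W] = n(n+1)(2n+1)/24 - sum(t^3-t)/48 = 1224/24 - 12/48 = 50.75.
        z = (W - E[W]) / sqrt(Var[W]) = (8 - 18) / 7.1239 = -1.4037.
        Two-sided p = 2*Phi(z) = 0.160401.
Step 6: alpha = 0.05. fail to reject H0.

W+ = 28, W- = 8, W = min = 8, p = 0.160401, fail to reject H0.


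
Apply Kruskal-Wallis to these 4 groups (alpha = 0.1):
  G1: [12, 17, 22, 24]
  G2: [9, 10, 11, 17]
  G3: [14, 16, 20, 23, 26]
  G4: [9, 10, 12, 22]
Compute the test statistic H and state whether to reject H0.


Step 1: Combine all N = 17 observations and assign midranks.
sorted (value, group, rank): (9,G2,1.5), (9,G4,1.5), (10,G2,3.5), (10,G4,3.5), (11,G2,5), (12,G1,6.5), (12,G4,6.5), (14,G3,8), (16,G3,9), (17,G1,10.5), (17,G2,10.5), (20,G3,12), (22,G1,13.5), (22,G4,13.5), (23,G3,15), (24,G1,16), (26,G3,17)
Step 2: Sum ranks within each group.
R_1 = 46.5 (n_1 = 4)
R_2 = 20.5 (n_2 = 4)
R_3 = 61 (n_3 = 5)
R_4 = 25 (n_4 = 4)
Step 3: H = 12/(N(N+1)) * sum(R_i^2/n_i) - 3(N+1)
     = 12/(17*18) * (46.5^2/4 + 20.5^2/4 + 61^2/5 + 25^2/4) - 3*18
     = 0.039216 * 1546.08 - 54
     = 6.630392.
Step 4: Ties present; correction factor C = 1 - 30/(17^3 - 17) = 0.993873. Corrected H = 6.630392 / 0.993873 = 6.671270.
Step 5: Under H0, H ~ chi^2(3); p-value = 0.083147.
Step 6: alpha = 0.1. reject H0.

H = 6.6713, df = 3, p = 0.083147, reject H0.


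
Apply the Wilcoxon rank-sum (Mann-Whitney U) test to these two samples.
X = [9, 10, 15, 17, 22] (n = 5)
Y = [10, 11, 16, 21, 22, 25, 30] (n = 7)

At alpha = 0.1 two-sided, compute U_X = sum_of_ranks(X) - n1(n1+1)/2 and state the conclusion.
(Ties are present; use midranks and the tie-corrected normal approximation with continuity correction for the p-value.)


Step 1: Combine and sort all 12 observations; assign midranks.
sorted (value, group): (9,X), (10,X), (10,Y), (11,Y), (15,X), (16,Y), (17,X), (21,Y), (22,X), (22,Y), (25,Y), (30,Y)
ranks: 9->1, 10->2.5, 10->2.5, 11->4, 15->5, 16->6, 17->7, 21->8, 22->9.5, 22->9.5, 25->11, 30->12
Step 2: Rank sum for X: R1 = 1 + 2.5 + 5 + 7 + 9.5 = 25.
Step 3: U_X = R1 - n1(n1+1)/2 = 25 - 5*6/2 = 25 - 15 = 10.
       U_Y = n1*n2 - U_X = 35 - 10 = 25.
Step 4: Ties are present, so use the tie-corrected normal approximation (with continuity correction) for the p-value.
Step 5: p-value = 0.253956; compare to alpha = 0.1. fail to reject H0.

U_X = 10, p = 0.253956, fail to reject H0 at alpha = 0.1.


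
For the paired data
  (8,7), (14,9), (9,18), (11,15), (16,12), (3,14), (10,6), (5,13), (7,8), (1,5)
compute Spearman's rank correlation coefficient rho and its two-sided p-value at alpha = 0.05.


Step 1: Rank x and y separately (midranks; no ties here).
rank(x): 8->5, 14->9, 9->6, 11->8, 16->10, 3->2, 10->7, 5->3, 7->4, 1->1
rank(y): 7->3, 9->5, 18->10, 15->9, 12->6, 14->8, 6->2, 13->7, 8->4, 5->1
Step 2: d_i = R_x(i) - R_y(i); compute d_i^2.
  (5-3)^2=4, (9-5)^2=16, (6-10)^2=16, (8-9)^2=1, (10-6)^2=16, (2-8)^2=36, (7-2)^2=25, (3-7)^2=16, (4-4)^2=0, (1-1)^2=0
sum(d^2) = 130.
Step 3: rho = 1 - 6*130 / (10*(10^2 - 1)) = 1 - 780/990 = 0.212121.
Step 4: Under H0, t = rho * sqrt((n-2)/(1-rho^2)) = 0.6139 ~ t(8).
Step 5: Two-sided p-value from the t-distribution with 8 df = 0.556306.
Step 6: alpha = 0.05. fail to reject H0.

rho = 0.2121, p = 0.556306, fail to reject H0 at alpha = 0.05.


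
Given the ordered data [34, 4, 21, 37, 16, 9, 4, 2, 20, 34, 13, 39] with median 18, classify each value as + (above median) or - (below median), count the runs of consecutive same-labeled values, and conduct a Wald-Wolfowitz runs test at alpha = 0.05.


Step 1: Compute median = 18; label A = above, B = below.
Labels in order: ABAABBBBAABA  (n_A = 6, n_B = 6)
Step 2: Count runs R = 7.
Step 3: Under H0 (random ordering), E[R] = 2*n_A*n_B/(n_A+n_B) + 1 = 2*6*6/12 + 1 = 7.0000.
        Var[R] = 2*n_A*n_B*(2*n_A*n_B - n_A - n_B) / ((n_A+n_B)^2 * (n_A+n_B-1)) = 4320/1584 = 2.7273.
        SD[R] = 1.6514.
Step 4: R = E[R], so z = 0 with no continuity correction.
Step 5: Two-sided p-value via normal approximation = 2*(1 - Phi(|z|)) = 1.000000.
Step 6: alpha = 0.05. fail to reject H0.

R = 7, z = 0.0000, p = 1.000000, fail to reject H0.


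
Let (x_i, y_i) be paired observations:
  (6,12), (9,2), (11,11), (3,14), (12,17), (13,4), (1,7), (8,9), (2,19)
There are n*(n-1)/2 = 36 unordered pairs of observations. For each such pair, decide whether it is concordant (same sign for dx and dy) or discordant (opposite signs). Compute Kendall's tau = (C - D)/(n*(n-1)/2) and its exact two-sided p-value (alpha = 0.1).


Step 1: Enumerate the 36 unordered pairs (i,j) with i<j and classify each by sign(x_j-x_i) * sign(y_j-y_i).
  (1,2):dx=+3,dy=-10->D; (1,3):dx=+5,dy=-1->D; (1,4):dx=-3,dy=+2->D; (1,5):dx=+6,dy=+5->C
  (1,6):dx=+7,dy=-8->D; (1,7):dx=-5,dy=-5->C; (1,8):dx=+2,dy=-3->D; (1,9):dx=-4,dy=+7->D
  (2,3):dx=+2,dy=+9->C; (2,4):dx=-6,dy=+12->D; (2,5):dx=+3,dy=+15->C; (2,6):dx=+4,dy=+2->C
  (2,7):dx=-8,dy=+5->D; (2,8):dx=-1,dy=+7->D; (2,9):dx=-7,dy=+17->D; (3,4):dx=-8,dy=+3->D
  (3,5):dx=+1,dy=+6->C; (3,6):dx=+2,dy=-7->D; (3,7):dx=-10,dy=-4->C; (3,8):dx=-3,dy=-2->C
  (3,9):dx=-9,dy=+8->D; (4,5):dx=+9,dy=+3->C; (4,6):dx=+10,dy=-10->D; (4,7):dx=-2,dy=-7->C
  (4,8):dx=+5,dy=-5->D; (4,9):dx=-1,dy=+5->D; (5,6):dx=+1,dy=-13->D; (5,7):dx=-11,dy=-10->C
  (5,8):dx=-4,dy=-8->C; (5,9):dx=-10,dy=+2->D; (6,7):dx=-12,dy=+3->D; (6,8):dx=-5,dy=+5->D
  (6,9):dx=-11,dy=+15->D; (7,8):dx=+7,dy=+2->C; (7,9):dx=+1,dy=+12->C; (8,9):dx=-6,dy=+10->D
Step 2: C = 14, D = 22, total pairs = 36.
Step 3: tau = (C - D)/(n(n-1)/2) = (14 - 22)/36 = -0.222222.
Step 4: Exact two-sided p-value (enumerate n! = 362880 permutations of y under H0): p = 0.476709.
Step 5: alpha = 0.1. fail to reject H0.

tau_b = -0.2222 (C=14, D=22), p = 0.476709, fail to reject H0.
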